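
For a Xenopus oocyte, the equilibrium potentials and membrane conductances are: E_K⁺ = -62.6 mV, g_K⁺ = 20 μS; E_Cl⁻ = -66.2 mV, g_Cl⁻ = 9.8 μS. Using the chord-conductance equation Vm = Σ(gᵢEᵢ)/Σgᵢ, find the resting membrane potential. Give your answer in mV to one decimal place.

-63.8 mV

Σ gᵢEᵢ = 20·(-62.6) + 9.8·(-66.2) = -1900.76
Σ gᵢ = 20 + 9.8 = 29.8
Vm = -1900.76 / 29.8 = -63.78 mV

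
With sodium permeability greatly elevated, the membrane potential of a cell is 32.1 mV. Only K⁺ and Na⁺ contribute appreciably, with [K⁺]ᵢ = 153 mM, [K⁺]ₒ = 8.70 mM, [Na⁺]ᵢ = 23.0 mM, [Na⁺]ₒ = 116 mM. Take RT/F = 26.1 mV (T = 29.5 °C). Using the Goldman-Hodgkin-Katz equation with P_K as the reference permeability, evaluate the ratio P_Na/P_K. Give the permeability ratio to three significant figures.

13.8

Let α = P_Na/P_K. GHK: Vm = 26.1·ln[(Kₒ + α·Naₒ)/(Kᵢ + α·Naᵢ)].
e^(Vm/26.1) = e^(32.1/26.1) = 3.4208
So 3.4208·(Kᵢ + α·Naᵢ) = Kₒ + α·Naₒ → α = (3.4208·153.0 − 8.7) / (116.0 − 3.4208·23.0)
α = (523.4 − 8.7) / (116.0 − 78.68) = 514.7/37.32 = 13.79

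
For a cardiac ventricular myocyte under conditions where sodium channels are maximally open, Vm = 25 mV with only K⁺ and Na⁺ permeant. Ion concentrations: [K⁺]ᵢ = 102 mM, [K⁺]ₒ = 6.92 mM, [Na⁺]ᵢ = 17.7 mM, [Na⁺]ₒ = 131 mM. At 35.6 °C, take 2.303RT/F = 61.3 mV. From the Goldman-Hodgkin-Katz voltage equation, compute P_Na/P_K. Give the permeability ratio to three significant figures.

Let α = P_Na/P_K. GHK: Vm = 61.3·log₁₀[(Kₒ + α·Naₒ)/(Kᵢ + α·Naᵢ)].
10^(Vm/61.3) = 10^(25.0/61.3) = 2.5576
So 2.5576·(Kᵢ + α·Naᵢ) = Kₒ + α·Naₒ → α = (2.5576·102.0 − 6.92) / (131.0 − 2.5576·17.7)
α = (260.9 − 6.92) / (131.0 − 45.27) = 254/85.73 = 2.962

2.96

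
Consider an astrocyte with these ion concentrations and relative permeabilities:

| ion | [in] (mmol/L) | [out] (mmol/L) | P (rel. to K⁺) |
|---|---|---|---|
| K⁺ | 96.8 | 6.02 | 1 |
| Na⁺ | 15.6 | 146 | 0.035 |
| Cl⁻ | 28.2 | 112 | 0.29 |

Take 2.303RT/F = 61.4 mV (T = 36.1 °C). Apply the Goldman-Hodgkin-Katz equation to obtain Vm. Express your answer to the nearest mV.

Vm = 61.4 · log₁₀[(Σ P·[cation]ₒ + Σ P·[anion]ᵢ) / (Σ P·[cation]ᵢ + Σ P·[anion]ₒ)]
Numerator = 1×6.02 + 0.035×146 + 0.29×28.2 = 19.31
Denominator = 1×96.8 + 0.035×15.6 + 0.29×112 = 129.8
Vm = 61.4 · log₁₀(0.14872) = 61.4 × (-0.8276) = -50.82 mV

-51 mV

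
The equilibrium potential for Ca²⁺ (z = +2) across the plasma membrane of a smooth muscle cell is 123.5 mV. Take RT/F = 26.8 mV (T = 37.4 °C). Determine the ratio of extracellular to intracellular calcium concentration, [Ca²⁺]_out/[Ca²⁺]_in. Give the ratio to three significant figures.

ln([out]/[in]) = E·z/(26.8) = 123.5 × 2 / 26.8 = 9.2164
[out]/[in] = e^(9.2164) = 1.006e+04

10100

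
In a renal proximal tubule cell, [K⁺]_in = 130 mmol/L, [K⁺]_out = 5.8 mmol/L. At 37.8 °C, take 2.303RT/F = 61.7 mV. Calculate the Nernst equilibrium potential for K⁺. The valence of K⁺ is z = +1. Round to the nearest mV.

-83 mV

E = (61.7/z) · log₁₀([K⁺]_out/[K⁺]_in) with z = +1.
= (61.7/1) · log₁₀(5.8/130) = 61.70 · log₁₀(0.04462)
= 61.70 · (-1.3505) = -83.33 mV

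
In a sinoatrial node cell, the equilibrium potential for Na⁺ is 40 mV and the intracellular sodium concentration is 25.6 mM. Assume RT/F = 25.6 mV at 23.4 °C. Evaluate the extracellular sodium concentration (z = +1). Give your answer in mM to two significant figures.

Nernst: E = (25.6/1) · ln([out]/[in]), so ln([out]/[in]) = 40.0 × 1 / 25.6 = 1.5625.
[out]/[in] = e^(1.5625) = 4.771.
[out] = 4.771 × 25.6 = 122.1 mM.

120 mM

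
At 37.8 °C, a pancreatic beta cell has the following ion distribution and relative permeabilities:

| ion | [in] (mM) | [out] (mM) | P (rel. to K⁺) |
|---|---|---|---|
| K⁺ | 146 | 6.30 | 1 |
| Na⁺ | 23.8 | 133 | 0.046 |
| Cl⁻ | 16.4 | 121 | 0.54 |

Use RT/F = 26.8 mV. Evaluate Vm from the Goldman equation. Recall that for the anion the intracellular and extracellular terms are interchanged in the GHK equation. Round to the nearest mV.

-62 mV

Vm = 26.8 · ln[(Σ P·[cation]ₒ + Σ P·[anion]ᵢ) / (Σ P·[cation]ᵢ + Σ P·[anion]ₒ)]
Numerator = 1×6.30 + 0.046×133 + 0.54×16.4 = 21.27
Denominator = 1×146 + 0.046×23.8 + 0.54×121 = 212.4
Vm = 26.8 · ln(0.10014) = 26.8 × (-2.3011) = -61.67 mV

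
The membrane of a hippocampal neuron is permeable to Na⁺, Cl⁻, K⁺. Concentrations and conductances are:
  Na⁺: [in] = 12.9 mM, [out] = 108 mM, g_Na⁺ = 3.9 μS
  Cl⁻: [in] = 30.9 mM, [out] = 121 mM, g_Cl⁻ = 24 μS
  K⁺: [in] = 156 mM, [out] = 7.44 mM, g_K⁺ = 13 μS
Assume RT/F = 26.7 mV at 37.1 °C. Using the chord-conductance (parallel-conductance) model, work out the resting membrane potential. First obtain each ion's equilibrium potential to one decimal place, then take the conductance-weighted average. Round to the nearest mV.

E_Na⁺ = (26.7/1)·ln(108/12.9) = 56.7 mV
E_Cl⁻ = (26.7/-1)·ln(121/30.9) = -36.4 mV
E_K⁺ = (26.7/1)·ln(7.44/156) = -81.2 mV
Vm = (Σ gᵢEᵢ)/(Σ gᵢ) = (3.9·56.7 + 24·-36.4 + 13·-81.2) / (3.9 + 24 + 13)
= -1708.07 / 40.9 = -41.76 mV

-42 mV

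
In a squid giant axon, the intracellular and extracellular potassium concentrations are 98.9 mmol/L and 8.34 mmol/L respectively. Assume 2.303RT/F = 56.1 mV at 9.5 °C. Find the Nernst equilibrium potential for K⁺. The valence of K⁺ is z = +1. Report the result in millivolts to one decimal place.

E = (56.1/z) · log₁₀([K⁺]_out/[K⁺]_in) with z = +1.
= (56.1/1) · log₁₀(8.34/98.9) = 56.10 · log₁₀(0.08433)
= 56.10 · (-1.0740) = -60.25 mV

-60.3 mV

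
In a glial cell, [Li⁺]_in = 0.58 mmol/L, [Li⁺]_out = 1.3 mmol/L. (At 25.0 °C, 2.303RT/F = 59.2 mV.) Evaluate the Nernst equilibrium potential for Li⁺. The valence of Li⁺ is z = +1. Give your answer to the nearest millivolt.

E = (59.2/z) · log₁₀([Li⁺]_out/[Li⁺]_in) with z = +1.
= (59.2/1) · log₁₀(1.3/0.58) = 59.20 · log₁₀(2.241)
= 59.20 · (0.3505) = 20.75 mV

21 mV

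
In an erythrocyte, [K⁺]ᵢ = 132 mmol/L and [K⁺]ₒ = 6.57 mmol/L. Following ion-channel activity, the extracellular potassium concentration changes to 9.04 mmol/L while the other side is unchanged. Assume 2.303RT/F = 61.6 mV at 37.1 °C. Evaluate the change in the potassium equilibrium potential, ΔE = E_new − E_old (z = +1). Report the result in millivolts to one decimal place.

8.5 mV

E_old = (61.6/1)·log₁₀(6.57/132) = -80.27 mV
E_new = (61.6/1)·log₁₀(9.04/132) = -71.73 mV
ΔE = -71.73 − (-80.27) = 8.54 mV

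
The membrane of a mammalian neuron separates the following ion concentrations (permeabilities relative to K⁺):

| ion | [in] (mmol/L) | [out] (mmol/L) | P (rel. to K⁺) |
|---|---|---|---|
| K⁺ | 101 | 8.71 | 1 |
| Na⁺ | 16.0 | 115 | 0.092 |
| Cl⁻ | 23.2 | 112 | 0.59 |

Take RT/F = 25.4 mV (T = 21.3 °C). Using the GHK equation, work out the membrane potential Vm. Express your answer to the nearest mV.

-41 mV

Vm = 25.4 · ln[(Σ P·[cation]ₒ + Σ P·[anion]ᵢ) / (Σ P·[cation]ᵢ + Σ P·[anion]ₒ)]
Numerator = 1×8.71 + 0.092×115 + 0.59×23.2 = 32.98
Denominator = 1×101 + 0.092×16.0 + 0.59×112 = 168.6
Vm = 25.4 · ln(0.19565) = 25.4 × (-1.6314) = -41.44 mV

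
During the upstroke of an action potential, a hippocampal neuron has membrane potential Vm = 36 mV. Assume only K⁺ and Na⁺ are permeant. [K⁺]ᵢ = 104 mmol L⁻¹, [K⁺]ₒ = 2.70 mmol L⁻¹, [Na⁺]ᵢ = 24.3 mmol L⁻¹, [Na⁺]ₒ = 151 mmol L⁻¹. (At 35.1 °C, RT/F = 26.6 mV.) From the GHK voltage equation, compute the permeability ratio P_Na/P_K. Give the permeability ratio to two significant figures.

7.0

Let α = P_Na/P_K. GHK: Vm = 26.6·ln[(Kₒ + α·Naₒ)/(Kᵢ + α·Naᵢ)].
e^(Vm/26.6) = e^(36.0/26.6) = 3.8705
So 3.8705·(Kᵢ + α·Naᵢ) = Kₒ + α·Naₒ → α = (3.8705·104.0 − 2.7) / (151.0 − 3.8705·24.3)
α = (402.5 − 2.7) / (151.0 − 94.05) = 399.8/56.95 = 7.021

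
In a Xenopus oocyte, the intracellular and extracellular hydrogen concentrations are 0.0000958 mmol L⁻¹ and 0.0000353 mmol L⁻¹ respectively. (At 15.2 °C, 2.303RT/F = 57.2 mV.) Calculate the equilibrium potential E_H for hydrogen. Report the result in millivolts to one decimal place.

-24.8 mV

E = (57.2/z) · log₁₀([H⁺]_out/[H⁺]_in) with z = +1.
= (57.2/1) · log₁₀(0.0000353/0.0000958) = 57.20 · log₁₀(0.3685)
= 57.20 · (-0.4336) = -24.80 mV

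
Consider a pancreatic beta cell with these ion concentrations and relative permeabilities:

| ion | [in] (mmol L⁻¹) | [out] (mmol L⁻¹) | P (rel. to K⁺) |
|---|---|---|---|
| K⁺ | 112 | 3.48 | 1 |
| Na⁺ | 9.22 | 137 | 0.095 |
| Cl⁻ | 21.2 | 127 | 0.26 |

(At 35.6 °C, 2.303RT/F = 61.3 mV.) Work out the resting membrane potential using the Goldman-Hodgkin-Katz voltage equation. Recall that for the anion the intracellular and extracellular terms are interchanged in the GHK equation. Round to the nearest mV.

-50 mV

Vm = 61.3 · log₁₀[(Σ P·[cation]ₒ + Σ P·[anion]ᵢ) / (Σ P·[cation]ᵢ + Σ P·[anion]ₒ)]
Numerator = 1×3.48 + 0.095×137 + 0.26×21.2 = 22.01
Denominator = 1×112 + 0.095×9.22 + 0.26×127 = 145.9
Vm = 61.3 · log₁₀(0.15084) = 61.3 × (-0.8215) = -50.36 mV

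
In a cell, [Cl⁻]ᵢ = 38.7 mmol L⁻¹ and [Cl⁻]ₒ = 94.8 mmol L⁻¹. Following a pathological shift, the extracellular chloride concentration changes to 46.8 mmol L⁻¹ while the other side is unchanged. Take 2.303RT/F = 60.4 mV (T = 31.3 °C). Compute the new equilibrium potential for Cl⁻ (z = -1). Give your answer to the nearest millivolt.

-5 mV

After the shift: [Cl⁻]_out = 46.8, [Cl⁻]_in = 38.7 mmol L⁻¹.
E_new = (60.4/-1)·log₁₀(46.8/38.7) = -60.40 · (0.0825) = -4.99 mV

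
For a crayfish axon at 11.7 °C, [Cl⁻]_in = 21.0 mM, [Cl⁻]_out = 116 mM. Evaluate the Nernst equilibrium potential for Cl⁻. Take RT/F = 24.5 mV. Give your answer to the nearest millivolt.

-42 mV

E = (24.5/z) · ln([Cl⁻]_out/[Cl⁻]_in) with z = -1.
For an anion, dividing by z = -1 reverses the sign.
= (24.5/-1) · ln(116/21.0) = -24.50 · ln(5.524)
= -24.50 · (1.7091) = -41.87 mV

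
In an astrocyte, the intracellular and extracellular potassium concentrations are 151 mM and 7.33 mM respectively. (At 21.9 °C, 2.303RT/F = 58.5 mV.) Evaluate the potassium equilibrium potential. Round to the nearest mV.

E = (58.5/z) · log₁₀([K⁺]_out/[K⁺]_in) with z = +1.
= (58.5/1) · log₁₀(7.33/151) = 58.50 · log₁₀(0.04854)
= 58.50 · (-1.3139) = -76.86 mV

-77 mV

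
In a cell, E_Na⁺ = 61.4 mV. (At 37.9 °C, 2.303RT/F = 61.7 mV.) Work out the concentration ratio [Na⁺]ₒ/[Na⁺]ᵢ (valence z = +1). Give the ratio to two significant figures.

log₁₀([out]/[in]) = E·z/(61.7) = 61.4 × 1 / 61.7 = 0.9951
[out]/[in] = 10^(0.9951) = 9.889

9.9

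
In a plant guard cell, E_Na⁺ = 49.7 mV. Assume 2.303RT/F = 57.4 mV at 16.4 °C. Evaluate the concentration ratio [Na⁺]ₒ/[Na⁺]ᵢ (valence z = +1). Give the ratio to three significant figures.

7.34

log₁₀([out]/[in]) = E·z/(57.4) = 49.7 × 1 / 57.4 = 0.8659
[out]/[in] = 10^(0.8659) = 7.343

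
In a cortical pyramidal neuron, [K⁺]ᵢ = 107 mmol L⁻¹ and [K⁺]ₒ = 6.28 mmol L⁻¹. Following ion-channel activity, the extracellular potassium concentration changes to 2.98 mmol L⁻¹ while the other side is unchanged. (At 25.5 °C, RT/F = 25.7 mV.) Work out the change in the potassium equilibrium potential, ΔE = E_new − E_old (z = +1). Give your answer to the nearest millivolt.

E_old = (25.7/1)·ln(6.28/107) = -72.87 mV
E_new = (25.7/1)·ln(2.98/107) = -92.03 mV
ΔE = -92.03 − (-72.87) = -19.16 mV

-19 mV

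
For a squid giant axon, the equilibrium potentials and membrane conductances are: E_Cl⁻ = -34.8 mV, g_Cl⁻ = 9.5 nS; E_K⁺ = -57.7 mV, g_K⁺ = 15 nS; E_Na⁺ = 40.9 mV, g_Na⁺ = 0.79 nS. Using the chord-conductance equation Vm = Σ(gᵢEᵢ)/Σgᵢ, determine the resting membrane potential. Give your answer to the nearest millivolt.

Σ gᵢEᵢ = 9.5·(-34.8) + 15·(-57.7) + 0.79·(40.9) = -1163.79
Σ gᵢ = 9.5 + 15 + 0.79 = 25.29
Vm = -1163.79 / 25.29 = -46.02 mV

-46 mV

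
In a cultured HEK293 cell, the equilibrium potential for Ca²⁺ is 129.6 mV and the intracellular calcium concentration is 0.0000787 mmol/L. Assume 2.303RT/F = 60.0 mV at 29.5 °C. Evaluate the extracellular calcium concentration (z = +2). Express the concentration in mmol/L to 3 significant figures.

1.64 mmol/L

Nernst: E = (60.0/2) · log₁₀([out]/[in]), so log₁₀([out]/[in]) = 129.6 × 2 / 60.0 = 4.3200.
[out]/[in] = 10^(4.3200) = 2.089e+04.
[out] = 2.089e+04 × 0.0000787 = 1.644 mmol/L.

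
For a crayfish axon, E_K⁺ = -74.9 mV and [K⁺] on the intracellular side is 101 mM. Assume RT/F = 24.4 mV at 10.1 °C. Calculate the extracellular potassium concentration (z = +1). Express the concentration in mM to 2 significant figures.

Nernst: E = (24.4/1) · ln([out]/[in]), so ln([out]/[in]) = -74.9 × 1 / 24.4 = -3.0697.
[out]/[in] = e^(-3.0697) = 0.04644.
[out] = 0.04644 × 101 = 4.69 mM.

4.7 mM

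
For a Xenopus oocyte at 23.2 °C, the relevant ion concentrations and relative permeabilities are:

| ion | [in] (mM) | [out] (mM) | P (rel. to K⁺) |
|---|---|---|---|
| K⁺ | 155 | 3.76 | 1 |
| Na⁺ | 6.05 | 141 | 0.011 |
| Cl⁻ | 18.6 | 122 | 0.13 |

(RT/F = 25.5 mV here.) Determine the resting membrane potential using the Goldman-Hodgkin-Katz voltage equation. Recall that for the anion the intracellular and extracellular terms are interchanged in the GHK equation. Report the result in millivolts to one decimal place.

Vm = 25.5 · ln[(Σ P·[cation]ₒ + Σ P·[anion]ᵢ) / (Σ P·[cation]ᵢ + Σ P·[anion]ₒ)]
Numerator = 1×3.76 + 0.011×141 + 0.13×18.6 = 7.729
Denominator = 1×155 + 0.011×6.05 + 0.13×122 = 170.9
Vm = 25.5 · ln(0.045218) = 25.5 × (-3.0963) = -78.95 mV

-79.0 mV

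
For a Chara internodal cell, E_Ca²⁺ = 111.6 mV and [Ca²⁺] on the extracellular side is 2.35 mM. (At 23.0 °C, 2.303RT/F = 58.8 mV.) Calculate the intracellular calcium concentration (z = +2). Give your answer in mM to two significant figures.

0.00038 mM

Nernst: E = (58.8/2) · log₁₀([out]/[in]), so log₁₀([out]/[in]) = 111.6 × 2 / 58.8 = 3.7959.
[out]/[in] = 10^(3.7959) = 6251.
[in] = 2.35 / 6251 = 0.000376 mM.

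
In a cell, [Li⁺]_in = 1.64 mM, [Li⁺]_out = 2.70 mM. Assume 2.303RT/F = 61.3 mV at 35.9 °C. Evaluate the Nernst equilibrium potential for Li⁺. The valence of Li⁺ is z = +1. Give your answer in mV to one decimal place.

E = (61.3/z) · log₁₀([Li⁺]_out/[Li⁺]_in) with z = +1.
= (61.3/1) · log₁₀(2.70/1.64) = 61.30 · log₁₀(1.646)
= 61.30 · (0.2165) = 13.27 mV

13.3 mV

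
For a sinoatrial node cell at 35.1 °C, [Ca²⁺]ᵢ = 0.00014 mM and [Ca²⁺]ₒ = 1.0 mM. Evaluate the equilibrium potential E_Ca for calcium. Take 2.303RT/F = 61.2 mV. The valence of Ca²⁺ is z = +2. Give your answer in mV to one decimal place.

E = (61.2/z) · log₁₀([Ca²⁺]_out/[Ca²⁺]_in) with z = +2.
= (61.2/2) · log₁₀(1.0/0.00014) = 30.60 · log₁₀(7143)
= 30.60 · (3.8539) = 117.93 mV

117.9 mV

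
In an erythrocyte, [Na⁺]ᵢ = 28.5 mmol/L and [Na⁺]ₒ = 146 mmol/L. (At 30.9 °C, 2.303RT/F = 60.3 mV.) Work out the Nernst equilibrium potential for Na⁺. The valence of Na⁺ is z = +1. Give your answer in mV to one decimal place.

E = (60.3/z) · log₁₀([Na⁺]_out/[Na⁺]_in) with z = +1.
= (60.3/1) · log₁₀(146/28.5) = 60.30 · log₁₀(5.123)
= 60.30 · (0.7095) = 42.78 mV

42.8 mV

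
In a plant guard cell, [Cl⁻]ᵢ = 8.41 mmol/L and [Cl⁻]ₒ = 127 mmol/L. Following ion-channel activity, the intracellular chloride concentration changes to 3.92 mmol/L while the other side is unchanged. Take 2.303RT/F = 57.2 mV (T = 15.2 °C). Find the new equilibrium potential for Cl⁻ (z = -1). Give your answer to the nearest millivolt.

After the shift: [Cl⁻]_out = 127, [Cl⁻]_in = 3.92 mmol/L.
E_new = (57.2/-1)·log₁₀(127/3.92) = -57.20 · (1.5105) = -86.40 mV

-86 mV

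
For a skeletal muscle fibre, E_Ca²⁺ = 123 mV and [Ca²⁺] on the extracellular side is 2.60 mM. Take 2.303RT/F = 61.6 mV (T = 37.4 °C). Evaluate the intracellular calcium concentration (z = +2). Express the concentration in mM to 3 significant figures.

Nernst: E = (61.6/2) · log₁₀([out]/[in]), so log₁₀([out]/[in]) = 123.0 × 2 / 61.6 = 3.9935.
[out]/[in] = 10^(3.9935) = 9852.
[in] = 2.60 / 9852 = 0.0002639 mM.

0.000264 mM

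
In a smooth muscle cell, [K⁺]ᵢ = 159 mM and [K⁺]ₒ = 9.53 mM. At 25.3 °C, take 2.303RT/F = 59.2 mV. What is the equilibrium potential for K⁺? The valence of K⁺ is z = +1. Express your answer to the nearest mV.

-72 mV

E = (59.2/z) · log₁₀([K⁺]_out/[K⁺]_in) with z = +1.
= (59.2/1) · log₁₀(9.53/159) = 59.20 · log₁₀(0.05994)
= 59.20 · (-1.2223) = -72.36 mV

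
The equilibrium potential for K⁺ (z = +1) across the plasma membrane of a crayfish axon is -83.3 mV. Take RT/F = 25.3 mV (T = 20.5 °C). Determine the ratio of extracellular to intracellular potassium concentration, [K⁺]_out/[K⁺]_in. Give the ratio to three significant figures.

0.0372

ln([out]/[in]) = E·z/(25.3) = -83.3 × 1 / 25.3 = -3.2925
[out]/[in] = e^(-3.2925) = 0.03716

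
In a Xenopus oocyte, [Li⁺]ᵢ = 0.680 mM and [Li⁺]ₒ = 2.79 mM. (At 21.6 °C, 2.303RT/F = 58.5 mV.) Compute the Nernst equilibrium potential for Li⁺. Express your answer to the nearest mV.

36 mV

E = (58.5/z) · log₁₀([Li⁺]_out/[Li⁺]_in) with z = +1.
= (58.5/1) · log₁₀(2.79/0.680) = 58.50 · log₁₀(4.103)
= 58.50 · (0.6131) = 35.87 mV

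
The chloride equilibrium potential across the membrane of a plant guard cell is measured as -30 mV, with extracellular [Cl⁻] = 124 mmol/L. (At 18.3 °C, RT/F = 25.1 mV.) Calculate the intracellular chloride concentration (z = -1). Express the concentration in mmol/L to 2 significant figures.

Nernst: E = (25.1/-1) · ln([out]/[in]), so ln([out]/[in]) = -30.0 × -1 / 25.1 = 1.1952.
[out]/[in] = e^(1.1952) = 3.304.
[in] = 124 / 3.304 = 37.53 mmol/L.

38 mmol/L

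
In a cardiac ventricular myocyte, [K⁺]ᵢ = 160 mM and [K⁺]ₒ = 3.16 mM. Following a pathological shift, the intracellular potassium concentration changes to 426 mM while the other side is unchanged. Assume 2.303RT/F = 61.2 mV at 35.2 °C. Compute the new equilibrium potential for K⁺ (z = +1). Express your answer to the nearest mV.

-130 mV

After the shift: [K⁺]_out = 3.16, [K⁺]_in = 426 mM.
E_new = (61.2/1)·log₁₀(3.16/426) = 61.20 · (-2.1297) = -130.34 mV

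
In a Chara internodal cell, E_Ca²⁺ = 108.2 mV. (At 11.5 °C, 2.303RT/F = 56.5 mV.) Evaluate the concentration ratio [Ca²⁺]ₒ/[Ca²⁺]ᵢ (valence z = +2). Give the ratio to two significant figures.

log₁₀([out]/[in]) = E·z/(56.5) = 108.2 × 2 / 56.5 = 3.8301
[out]/[in] = 10^(3.8301) = 6762

6800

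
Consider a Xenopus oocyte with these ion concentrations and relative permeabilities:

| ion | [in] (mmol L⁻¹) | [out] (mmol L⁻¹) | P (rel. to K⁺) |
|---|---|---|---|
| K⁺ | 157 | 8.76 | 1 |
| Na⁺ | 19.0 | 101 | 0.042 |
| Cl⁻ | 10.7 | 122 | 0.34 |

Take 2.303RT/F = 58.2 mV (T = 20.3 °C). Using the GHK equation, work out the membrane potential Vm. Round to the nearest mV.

-63 mV

Vm = 58.2 · log₁₀[(Σ P·[cation]ₒ + Σ P·[anion]ᵢ) / (Σ P·[cation]ᵢ + Σ P·[anion]ₒ)]
Numerator = 1×8.76 + 0.042×101 + 0.34×10.7 = 16.64
Denominator = 1×157 + 0.042×19.0 + 0.34×122 = 199.3
Vm = 58.2 · log₁₀(0.083501) = 58.2 × (-1.0783) = -62.76 mV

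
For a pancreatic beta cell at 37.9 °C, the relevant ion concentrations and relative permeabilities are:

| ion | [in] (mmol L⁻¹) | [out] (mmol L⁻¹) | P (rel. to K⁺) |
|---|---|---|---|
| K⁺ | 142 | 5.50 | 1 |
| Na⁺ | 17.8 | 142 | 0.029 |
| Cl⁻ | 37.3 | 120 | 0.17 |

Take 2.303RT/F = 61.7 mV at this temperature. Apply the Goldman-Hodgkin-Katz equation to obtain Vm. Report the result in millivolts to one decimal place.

Vm = 61.7 · log₁₀[(Σ P·[cation]ₒ + Σ P·[anion]ᵢ) / (Σ P·[cation]ᵢ + Σ P·[anion]ₒ)]
Numerator = 1×5.50 + 0.029×142 + 0.17×37.3 = 15.96
Denominator = 1×142 + 0.029×17.8 + 0.17×120 = 162.9
Vm = 61.7 · log₁₀(0.097958) = 61.7 × (-1.0090) = -62.25 mV

-62.3 mV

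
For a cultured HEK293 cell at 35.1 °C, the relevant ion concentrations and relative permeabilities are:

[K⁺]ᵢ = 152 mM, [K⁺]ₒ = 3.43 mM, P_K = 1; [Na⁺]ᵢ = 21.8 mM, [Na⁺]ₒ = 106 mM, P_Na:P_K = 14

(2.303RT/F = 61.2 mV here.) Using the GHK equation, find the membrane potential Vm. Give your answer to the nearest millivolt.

31 mV

Vm = 61.2 · log₁₀[(Σ P·[cation]ₒ + Σ P·[anion]ᵢ) / (Σ P·[cation]ᵢ + Σ P·[anion]ₒ)]
Numerator = 1×3.43 + 14×106 = 1487
Denominator = 1×152 + 14×21.8 = 457.2
Vm = 61.2 · log₁₀(3.2533) = 61.2 × (0.5123) = 31.35 mV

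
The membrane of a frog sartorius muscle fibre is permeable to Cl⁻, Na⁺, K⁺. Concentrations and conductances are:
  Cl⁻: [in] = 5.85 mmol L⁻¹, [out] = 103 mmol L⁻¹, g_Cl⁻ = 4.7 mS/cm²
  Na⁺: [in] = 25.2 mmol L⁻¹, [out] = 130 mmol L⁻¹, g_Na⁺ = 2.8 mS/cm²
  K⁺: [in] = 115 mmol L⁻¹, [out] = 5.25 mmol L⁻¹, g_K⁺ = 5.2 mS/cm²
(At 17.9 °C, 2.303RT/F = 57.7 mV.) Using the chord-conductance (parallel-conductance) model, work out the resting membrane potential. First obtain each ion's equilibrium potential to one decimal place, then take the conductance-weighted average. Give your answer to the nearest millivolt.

E_Cl⁻ = (57.7/-1)·log₁₀(103/5.85) = -71.9 mV
E_Na⁺ = (57.7/1)·log₁₀(130/25.2) = 41.1 mV
E_K⁺ = (57.7/1)·log₁₀(5.25/115) = -77.3 mV
Vm = (Σ gᵢEᵢ)/(Σ gᵢ) = (4.7·-71.9 + 2.8·41.1 + 5.2·-77.3) / (4.7 + 2.8 + 5.2)
= -624.81 / 12.7 = -49.20 mV

-49 mV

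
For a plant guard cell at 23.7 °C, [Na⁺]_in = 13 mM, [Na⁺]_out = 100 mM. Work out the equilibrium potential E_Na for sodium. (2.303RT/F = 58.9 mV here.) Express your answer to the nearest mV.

52 mV

E = (58.9/z) · log₁₀([Na⁺]_out/[Na⁺]_in) with z = +1.
= (58.9/1) · log₁₀(100/13) = 58.90 · log₁₀(7.692)
= 58.90 · (0.8861) = 52.19 mV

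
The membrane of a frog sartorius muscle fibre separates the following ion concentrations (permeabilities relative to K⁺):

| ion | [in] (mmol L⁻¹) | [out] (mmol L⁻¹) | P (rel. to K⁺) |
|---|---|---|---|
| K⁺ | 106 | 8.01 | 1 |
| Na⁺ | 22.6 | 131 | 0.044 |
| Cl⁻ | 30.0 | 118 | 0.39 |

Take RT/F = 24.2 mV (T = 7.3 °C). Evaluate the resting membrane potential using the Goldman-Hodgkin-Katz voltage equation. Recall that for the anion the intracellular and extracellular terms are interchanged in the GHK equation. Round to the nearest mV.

-43 mV

Vm = 24.2 · ln[(Σ P·[cation]ₒ + Σ P·[anion]ᵢ) / (Σ P·[cation]ᵢ + Σ P·[anion]ₒ)]
Numerator = 1×8.01 + 0.044×131 + 0.39×30.0 = 25.47
Denominator = 1×106 + 0.044×22.6 + 0.39×118 = 153
Vm = 24.2 · ln(0.16648) = 24.2 × (-1.7929) = -43.39 mV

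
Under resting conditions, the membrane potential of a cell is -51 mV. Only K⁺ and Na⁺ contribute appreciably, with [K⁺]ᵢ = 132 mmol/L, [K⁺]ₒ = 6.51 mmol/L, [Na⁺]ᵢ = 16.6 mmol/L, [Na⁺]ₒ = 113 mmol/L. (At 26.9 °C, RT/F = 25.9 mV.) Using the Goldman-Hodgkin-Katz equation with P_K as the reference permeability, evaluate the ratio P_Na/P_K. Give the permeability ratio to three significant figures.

Let α = P_Na/P_K. GHK: Vm = 25.9·ln[(Kₒ + α·Naₒ)/(Kᵢ + α·Naᵢ)].
e^(Vm/25.9) = e^(-51.0/25.9) = 0.13958
So 0.13958·(Kᵢ + α·Naᵢ) = Kₒ + α·Naₒ → α = (0.13958·132.0 − 6.51) / (113.0 − 0.13958·16.6)
α = (18.42 − 6.51) / (113.0 − 2.317) = 11.91/110.7 = 0.1076

0.108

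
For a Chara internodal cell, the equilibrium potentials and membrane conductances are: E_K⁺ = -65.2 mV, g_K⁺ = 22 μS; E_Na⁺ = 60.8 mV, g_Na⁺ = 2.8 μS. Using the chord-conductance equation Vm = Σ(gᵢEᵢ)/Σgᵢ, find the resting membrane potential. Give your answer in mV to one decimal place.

Σ gᵢEᵢ = 22·(-65.2) + 2.8·(60.8) = -1264.16
Σ gᵢ = 22 + 2.8 = 24.8
Vm = -1264.16 / 24.8 = -50.97 mV

-51.0 mV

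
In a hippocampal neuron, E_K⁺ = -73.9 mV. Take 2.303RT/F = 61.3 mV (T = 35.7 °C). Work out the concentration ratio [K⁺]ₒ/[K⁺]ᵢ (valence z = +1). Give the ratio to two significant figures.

0.062

log₁₀([out]/[in]) = E·z/(61.3) = -73.9 × 1 / 61.3 = -1.2055
[out]/[in] = 10^(-1.2055) = 0.0623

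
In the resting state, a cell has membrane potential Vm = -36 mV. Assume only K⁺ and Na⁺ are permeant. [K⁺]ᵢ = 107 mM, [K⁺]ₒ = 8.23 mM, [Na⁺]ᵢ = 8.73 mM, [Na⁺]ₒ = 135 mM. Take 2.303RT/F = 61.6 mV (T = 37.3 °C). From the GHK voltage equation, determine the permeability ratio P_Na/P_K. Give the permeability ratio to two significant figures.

0.15

Let α = P_Na/P_K. GHK: Vm = 61.6·log₁₀[(Kₒ + α·Naₒ)/(Kᵢ + α·Naᵢ)].
10^(Vm/61.6) = 10^(-36.0/61.6) = 0.26037
So 0.26037·(Kᵢ + α·Naᵢ) = Kₒ + α·Naₒ → α = (0.26037·107.0 − 8.23) / (135.0 − 0.26037·8.73)
α = (27.86 − 8.23) / (135.0 − 2.273) = 19.63/132.7 = 0.1479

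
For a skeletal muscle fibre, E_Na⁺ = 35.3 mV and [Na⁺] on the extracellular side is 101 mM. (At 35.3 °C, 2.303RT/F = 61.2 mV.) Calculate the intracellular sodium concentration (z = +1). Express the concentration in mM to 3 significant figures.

Nernst: E = (61.2/1) · log₁₀([out]/[in]), so log₁₀([out]/[in]) = 35.3 × 1 / 61.2 = 0.5768.
[out]/[in] = 10^(0.5768) = 3.774.
[in] = 101 / 3.774 = 26.76 mM.

26.8 mM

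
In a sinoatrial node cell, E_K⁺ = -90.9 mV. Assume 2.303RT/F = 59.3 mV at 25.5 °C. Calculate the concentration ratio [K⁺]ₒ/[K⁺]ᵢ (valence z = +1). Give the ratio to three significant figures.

0.0293

log₁₀([out]/[in]) = E·z/(59.3) = -90.9 × 1 / 59.3 = -1.5329
[out]/[in] = 10^(-1.5329) = 0.02932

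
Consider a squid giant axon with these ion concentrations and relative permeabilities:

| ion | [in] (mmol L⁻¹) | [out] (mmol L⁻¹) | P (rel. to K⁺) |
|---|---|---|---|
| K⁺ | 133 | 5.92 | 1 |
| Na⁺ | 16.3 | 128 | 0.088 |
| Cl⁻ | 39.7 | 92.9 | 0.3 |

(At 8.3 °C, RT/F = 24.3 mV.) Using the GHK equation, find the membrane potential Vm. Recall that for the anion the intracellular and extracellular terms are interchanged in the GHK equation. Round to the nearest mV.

-42 mV

Vm = 24.3 · ln[(Σ P·[cation]ₒ + Σ P·[anion]ᵢ) / (Σ P·[cation]ᵢ + Σ P·[anion]ₒ)]
Numerator = 1×5.92 + 0.088×128 + 0.3×39.7 = 29.09
Denominator = 1×133 + 0.088×16.3 + 0.3×92.9 = 162.3
Vm = 24.3 · ln(0.17926) = 24.3 × (-1.7189) = -41.77 mV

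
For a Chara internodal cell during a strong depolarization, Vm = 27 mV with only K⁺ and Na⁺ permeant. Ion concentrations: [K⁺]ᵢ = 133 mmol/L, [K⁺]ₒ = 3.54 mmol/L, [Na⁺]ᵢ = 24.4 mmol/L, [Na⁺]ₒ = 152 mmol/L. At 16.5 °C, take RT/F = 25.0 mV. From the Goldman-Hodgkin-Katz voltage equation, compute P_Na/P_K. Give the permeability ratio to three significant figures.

4.84

Let α = P_Na/P_K. GHK: Vm = 25.0·ln[(Kₒ + α·Naₒ)/(Kᵢ + α·Naᵢ)].
e^(Vm/25.0) = e^(27.0/25.0) = 2.9447
So 2.9447·(Kᵢ + α·Naᵢ) = Kₒ + α·Naₒ → α = (2.9447·133.0 − 3.54) / (152.0 − 2.9447·24.4)
α = (391.6 − 3.54) / (152.0 − 71.85) = 388.1/80.15 = 4.842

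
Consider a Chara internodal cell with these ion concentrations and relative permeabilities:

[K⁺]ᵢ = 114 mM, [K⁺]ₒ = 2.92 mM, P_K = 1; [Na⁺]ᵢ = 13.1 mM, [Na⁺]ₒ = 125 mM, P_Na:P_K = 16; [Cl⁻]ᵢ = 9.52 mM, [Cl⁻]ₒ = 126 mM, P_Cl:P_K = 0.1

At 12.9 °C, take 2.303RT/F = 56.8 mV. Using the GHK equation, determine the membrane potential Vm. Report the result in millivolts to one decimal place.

44.0 mV

Vm = 56.8 · log₁₀[(Σ P·[cation]ₒ + Σ P·[anion]ᵢ) / (Σ P·[cation]ᵢ + Σ P·[anion]ₒ)]
Numerator = 1×2.92 + 16×125 + 0.1×9.52 = 2004
Denominator = 1×114 + 16×13.1 + 0.1×126 = 336.2
Vm = 56.8 · log₁₀(5.9604) = 56.8 × (0.7753) = 44.04 mV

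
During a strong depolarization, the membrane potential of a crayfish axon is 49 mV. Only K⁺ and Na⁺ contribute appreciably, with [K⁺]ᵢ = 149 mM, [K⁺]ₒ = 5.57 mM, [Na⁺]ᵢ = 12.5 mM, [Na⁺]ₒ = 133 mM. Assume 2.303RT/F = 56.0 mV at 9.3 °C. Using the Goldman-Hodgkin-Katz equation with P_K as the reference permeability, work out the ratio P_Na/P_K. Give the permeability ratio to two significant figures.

28

Let α = P_Na/P_K. GHK: Vm = 56.0·log₁₀[(Kₒ + α·Naₒ)/(Kᵢ + α·Naᵢ)].
10^(Vm/56.0) = 10^(49.0/56.0) = 7.4989
So 7.4989·(Kᵢ + α·Naᵢ) = Kₒ + α·Naₒ → α = (7.4989·149.0 − 5.57) / (133.0 − 7.4989·12.5)
α = (1117 − 5.57) / (133.0 − 93.74) = 1112/39.26 = 28.32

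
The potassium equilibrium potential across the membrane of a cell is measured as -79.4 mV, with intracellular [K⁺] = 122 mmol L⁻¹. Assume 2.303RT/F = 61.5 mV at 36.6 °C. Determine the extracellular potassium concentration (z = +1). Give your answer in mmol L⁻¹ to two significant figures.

Nernst: E = (61.5/1) · log₁₀([out]/[in]), so log₁₀([out]/[in]) = -79.4 × 1 / 61.5 = -1.2911.
[out]/[in] = 10^(-1.2911) = 0.05116.
[out] = 0.05116 × 122 = 6.242 mmol L⁻¹.

6.2 mmol L⁻¹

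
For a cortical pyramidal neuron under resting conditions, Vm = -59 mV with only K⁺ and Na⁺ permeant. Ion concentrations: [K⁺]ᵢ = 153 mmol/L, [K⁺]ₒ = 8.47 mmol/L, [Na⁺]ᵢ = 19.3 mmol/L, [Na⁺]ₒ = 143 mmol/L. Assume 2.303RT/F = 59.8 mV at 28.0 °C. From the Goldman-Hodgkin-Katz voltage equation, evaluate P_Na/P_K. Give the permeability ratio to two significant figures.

Let α = P_Na/P_K. GHK: Vm = 59.8·log₁₀[(Kₒ + α·Naₒ)/(Kᵢ + α·Naᵢ)].
10^(Vm/59.8) = 10^(-59.0/59.8) = 0.10313
So 0.10313·(Kᵢ + α·Naᵢ) = Kₒ + α·Naₒ → α = (0.10313·153.0 − 8.47) / (143.0 − 0.10313·19.3)
α = (15.78 − 8.47) / (143.0 − 1.99) = 7.309/141 = 0.05183

0.052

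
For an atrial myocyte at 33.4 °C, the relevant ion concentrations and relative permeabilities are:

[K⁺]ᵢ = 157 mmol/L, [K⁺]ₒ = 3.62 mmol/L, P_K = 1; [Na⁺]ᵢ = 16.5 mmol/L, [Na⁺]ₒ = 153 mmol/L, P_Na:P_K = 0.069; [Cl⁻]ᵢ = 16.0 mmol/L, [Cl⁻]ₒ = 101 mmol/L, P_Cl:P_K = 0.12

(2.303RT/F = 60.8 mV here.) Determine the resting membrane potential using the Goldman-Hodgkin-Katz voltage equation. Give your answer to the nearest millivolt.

-62 mV

Vm = 60.8 · log₁₀[(Σ P·[cation]ₒ + Σ P·[anion]ᵢ) / (Σ P·[cation]ᵢ + Σ P·[anion]ₒ)]
Numerator = 1×3.62 + 0.069×153 + 0.12×16.0 = 16.1
Denominator = 1×157 + 0.069×16.5 + 0.12×101 = 170.3
Vm = 60.8 · log₁₀(0.094544) = 60.8 × (-1.0244) = -62.28 mV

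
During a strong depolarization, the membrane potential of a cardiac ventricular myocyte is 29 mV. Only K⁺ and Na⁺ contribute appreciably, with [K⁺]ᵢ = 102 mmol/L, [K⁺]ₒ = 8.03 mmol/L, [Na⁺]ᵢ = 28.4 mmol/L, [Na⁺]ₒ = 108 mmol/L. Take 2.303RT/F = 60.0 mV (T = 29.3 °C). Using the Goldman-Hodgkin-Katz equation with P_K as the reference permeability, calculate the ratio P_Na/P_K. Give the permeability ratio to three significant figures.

Let α = P_Na/P_K. GHK: Vm = 60.0·log₁₀[(Kₒ + α·Naₒ)/(Kᵢ + α·Naᵢ)].
10^(Vm/60.0) = 10^(29.0/60.0) = 3.0432
So 3.0432·(Kᵢ + α·Naᵢ) = Kₒ + α·Naₒ → α = (3.0432·102.0 − 8.03) / (108.0 − 3.0432·28.4)
α = (310.4 − 8.03) / (108.0 − 86.43) = 302.4/21.57 = 14.02

14.0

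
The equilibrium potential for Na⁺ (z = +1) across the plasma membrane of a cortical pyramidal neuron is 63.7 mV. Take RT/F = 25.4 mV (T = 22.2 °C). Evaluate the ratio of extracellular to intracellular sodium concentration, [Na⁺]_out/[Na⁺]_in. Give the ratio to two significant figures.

12

ln([out]/[in]) = E·z/(25.4) = 63.7 × 1 / 25.4 = 2.5079
[out]/[in] = e^(2.5079) = 12.28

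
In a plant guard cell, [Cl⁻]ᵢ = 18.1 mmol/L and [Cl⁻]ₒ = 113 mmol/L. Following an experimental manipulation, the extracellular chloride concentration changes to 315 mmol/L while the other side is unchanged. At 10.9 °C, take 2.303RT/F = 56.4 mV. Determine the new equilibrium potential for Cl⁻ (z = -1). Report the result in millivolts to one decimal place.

After the shift: [Cl⁻]_out = 315, [Cl⁻]_in = 18.1 mmol/L.
E_new = (56.4/-1)·log₁₀(315/18.1) = -56.40 · (1.2406) = -69.97 mV

-70.0 mV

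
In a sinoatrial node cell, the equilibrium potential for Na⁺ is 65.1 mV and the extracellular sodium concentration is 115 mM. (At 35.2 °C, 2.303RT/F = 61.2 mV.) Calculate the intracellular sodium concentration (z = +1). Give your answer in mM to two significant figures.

Nernst: E = (61.2/1) · log₁₀([out]/[in]), so log₁₀([out]/[in]) = 65.1 × 1 / 61.2 = 1.0637.
[out]/[in] = 10^(1.0637) = 11.58.
[in] = 115 / 11.58 = 9.931 mM.

9.9 mM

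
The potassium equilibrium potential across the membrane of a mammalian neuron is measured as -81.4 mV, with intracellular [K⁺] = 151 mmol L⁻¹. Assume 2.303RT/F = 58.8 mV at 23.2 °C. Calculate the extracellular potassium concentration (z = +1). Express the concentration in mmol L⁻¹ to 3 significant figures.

Nernst: E = (58.8/1) · log₁₀([out]/[in]), so log₁₀([out]/[in]) = -81.4 × 1 / 58.8 = -1.3844.
[out]/[in] = 10^(-1.3844) = 0.04127.
[out] = 0.04127 × 151 = 6.232 mmol L⁻¹.

6.23 mmol L⁻¹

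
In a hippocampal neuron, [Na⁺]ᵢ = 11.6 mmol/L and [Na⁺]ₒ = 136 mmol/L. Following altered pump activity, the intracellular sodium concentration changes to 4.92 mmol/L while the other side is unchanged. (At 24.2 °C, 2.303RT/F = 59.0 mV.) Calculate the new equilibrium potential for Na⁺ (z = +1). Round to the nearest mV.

After the shift: [Na⁺]_out = 136, [Na⁺]_in = 4.92 mmol/L.
E_new = (59.0/1)·log₁₀(136/4.92) = 59.00 · (1.4416) = 85.05 mV

85 mV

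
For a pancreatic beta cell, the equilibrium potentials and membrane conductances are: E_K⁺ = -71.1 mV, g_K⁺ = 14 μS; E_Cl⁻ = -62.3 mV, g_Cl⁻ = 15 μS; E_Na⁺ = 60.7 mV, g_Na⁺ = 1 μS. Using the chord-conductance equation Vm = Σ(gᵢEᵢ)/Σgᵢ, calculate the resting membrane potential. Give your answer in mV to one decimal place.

Σ gᵢEᵢ = 14·(-71.1) + 15·(-62.3) + 1·(60.7) = -1869.20
Σ gᵢ = 14 + 15 + 1 = 30
Vm = -1869.20 / 30 = -62.31 mV

-62.3 mV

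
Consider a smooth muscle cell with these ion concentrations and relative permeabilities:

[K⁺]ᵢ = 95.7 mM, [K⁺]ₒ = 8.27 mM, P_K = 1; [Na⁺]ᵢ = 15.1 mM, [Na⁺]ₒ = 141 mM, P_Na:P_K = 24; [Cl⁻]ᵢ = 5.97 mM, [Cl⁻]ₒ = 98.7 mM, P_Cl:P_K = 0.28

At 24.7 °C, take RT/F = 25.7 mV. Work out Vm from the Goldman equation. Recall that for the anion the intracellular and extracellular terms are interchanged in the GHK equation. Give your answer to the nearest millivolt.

50 mV

Vm = 25.7 · ln[(Σ P·[cation]ₒ + Σ P·[anion]ᵢ) / (Σ P·[cation]ᵢ + Σ P·[anion]ₒ)]
Numerator = 1×8.27 + 24×141 + 0.28×5.97 = 3394
Denominator = 1×95.7 + 24×15.1 + 0.28×98.7 = 485.7
Vm = 25.7 · ln(6.9872) = 25.7 × (1.9441) = 49.96 mV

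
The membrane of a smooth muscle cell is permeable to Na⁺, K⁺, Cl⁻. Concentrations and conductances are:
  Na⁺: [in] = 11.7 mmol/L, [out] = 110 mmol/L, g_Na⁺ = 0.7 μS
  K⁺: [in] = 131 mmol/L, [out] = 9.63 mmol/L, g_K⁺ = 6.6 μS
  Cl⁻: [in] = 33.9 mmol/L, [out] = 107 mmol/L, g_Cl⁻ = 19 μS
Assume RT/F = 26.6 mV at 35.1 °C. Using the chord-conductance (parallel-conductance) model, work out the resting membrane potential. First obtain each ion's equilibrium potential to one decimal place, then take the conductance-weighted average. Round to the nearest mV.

E_Na⁺ = (26.6/1)·ln(110/11.7) = 59.6 mV
E_K⁺ = (26.6/1)·ln(9.63/131) = -69.4 mV
E_Cl⁻ = (26.6/-1)·ln(107/33.9) = -30.6 mV
Vm = (Σ gᵢEᵢ)/(Σ gᵢ) = (0.7·59.6 + 6.6·-69.4 + 19·-30.6) / (0.7 + 6.6 + 19)
= -997.72 / 26.3 = -37.94 mV

-38 mV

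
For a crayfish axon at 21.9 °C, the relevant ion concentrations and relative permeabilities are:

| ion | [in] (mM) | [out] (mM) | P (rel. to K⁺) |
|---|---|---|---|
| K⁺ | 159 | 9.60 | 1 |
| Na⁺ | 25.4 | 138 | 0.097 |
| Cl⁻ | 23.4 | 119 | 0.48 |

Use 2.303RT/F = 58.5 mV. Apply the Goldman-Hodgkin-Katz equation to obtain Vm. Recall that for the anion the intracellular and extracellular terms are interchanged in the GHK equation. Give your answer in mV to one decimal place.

Vm = 58.5 · log₁₀[(Σ P·[cation]ₒ + Σ P·[anion]ᵢ) / (Σ P·[cation]ᵢ + Σ P·[anion]ₒ)]
Numerator = 1×9.60 + 0.097×138 + 0.48×23.4 = 34.22
Denominator = 1×159 + 0.097×25.4 + 0.48×119 = 218.6
Vm = 58.5 · log₁₀(0.15654) = 58.5 × (-0.8054) = -47.11 mV

-47.1 mV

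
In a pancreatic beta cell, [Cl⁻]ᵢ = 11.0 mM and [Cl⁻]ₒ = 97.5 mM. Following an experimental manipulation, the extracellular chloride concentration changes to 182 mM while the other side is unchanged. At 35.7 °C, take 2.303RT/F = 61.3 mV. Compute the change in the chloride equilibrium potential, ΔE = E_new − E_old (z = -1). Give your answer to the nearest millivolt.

-17 mV

E_old = (61.3/-1)·log₁₀(97.5/11.0) = -58.09 mV
E_new = (61.3/-1)·log₁₀(182/11.0) = -74.71 mV
ΔE = -74.71 − (-58.09) = -16.62 mV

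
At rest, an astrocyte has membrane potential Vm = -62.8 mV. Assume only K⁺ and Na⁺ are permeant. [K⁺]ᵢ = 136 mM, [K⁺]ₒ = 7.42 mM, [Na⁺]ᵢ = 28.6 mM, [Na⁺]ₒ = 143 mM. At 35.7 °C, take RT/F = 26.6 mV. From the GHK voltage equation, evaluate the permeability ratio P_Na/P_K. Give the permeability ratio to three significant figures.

0.0386

Let α = P_Na/P_K. GHK: Vm = 26.6·ln[(Kₒ + α·Naₒ)/(Kᵢ + α·Naᵢ)].
e^(Vm/26.6) = e^(-62.8/26.6) = 0.094335
So 0.094335·(Kᵢ + α·Naᵢ) = Kₒ + α·Naₒ → α = (0.094335·136.0 − 7.42) / (143.0 − 0.094335·28.6)
α = (12.83 − 7.42) / (143.0 − 2.698) = 5.41/140.3 = 0.03856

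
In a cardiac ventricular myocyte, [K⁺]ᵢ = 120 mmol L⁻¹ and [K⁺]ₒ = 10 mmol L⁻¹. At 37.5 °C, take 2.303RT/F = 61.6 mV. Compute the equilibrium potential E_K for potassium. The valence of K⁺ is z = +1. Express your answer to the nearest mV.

E = (61.6/z) · log₁₀([K⁺]_out/[K⁺]_in) with z = +1.
= (61.6/1) · log₁₀(10/120) = 61.60 · log₁₀(0.08333)
= 61.60 · (-1.0792) = -66.48 mV

-66 mV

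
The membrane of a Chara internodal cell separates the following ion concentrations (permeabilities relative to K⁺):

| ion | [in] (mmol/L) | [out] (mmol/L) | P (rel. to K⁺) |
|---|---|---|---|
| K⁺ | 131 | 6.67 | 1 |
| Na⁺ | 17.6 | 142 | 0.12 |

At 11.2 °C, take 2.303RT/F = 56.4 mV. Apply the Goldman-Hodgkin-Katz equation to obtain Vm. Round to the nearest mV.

-42 mV

Vm = 56.4 · log₁₀[(Σ P·[cation]ₒ + Σ P·[anion]ᵢ) / (Σ P·[cation]ᵢ + Σ P·[anion]ₒ)]
Numerator = 1×6.67 + 0.12×142 = 23.71
Denominator = 1×131 + 0.12×17.6 = 133.1
Vm = 56.4 · log₁₀(0.17812) = 56.4 × (-0.7493) = -42.26 mV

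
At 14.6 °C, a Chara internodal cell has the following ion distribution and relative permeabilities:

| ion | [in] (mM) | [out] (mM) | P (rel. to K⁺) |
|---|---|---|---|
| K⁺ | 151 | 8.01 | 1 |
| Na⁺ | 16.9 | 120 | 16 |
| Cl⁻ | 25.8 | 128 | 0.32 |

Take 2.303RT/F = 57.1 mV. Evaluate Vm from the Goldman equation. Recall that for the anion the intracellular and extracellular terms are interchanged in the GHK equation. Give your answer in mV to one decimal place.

Vm = 57.1 · log₁₀[(Σ P·[cation]ₒ + Σ P·[anion]ᵢ) / (Σ P·[cation]ᵢ + Σ P·[anion]ₒ)]
Numerator = 1×8.01 + 16×120 + 0.32×25.8 = 1936
Denominator = 1×151 + 16×16.9 + 0.32×128 = 462.4
Vm = 57.1 · log₁₀(4.1878) = 57.1 × (0.6220) = 35.52 mV

35.5 mV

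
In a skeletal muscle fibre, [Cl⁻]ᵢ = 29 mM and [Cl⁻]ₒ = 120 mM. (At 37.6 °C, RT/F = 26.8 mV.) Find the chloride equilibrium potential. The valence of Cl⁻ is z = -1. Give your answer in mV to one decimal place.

E = (26.8/z) · ln([Cl⁻]_out/[Cl⁻]_in) with z = -1.
For an anion, dividing by z = -1 reverses the sign.
= (26.8/-1) · ln(120/29) = -26.80 · ln(4.138)
= -26.80 · (1.4202) = -38.06 mV

-38.1 mV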